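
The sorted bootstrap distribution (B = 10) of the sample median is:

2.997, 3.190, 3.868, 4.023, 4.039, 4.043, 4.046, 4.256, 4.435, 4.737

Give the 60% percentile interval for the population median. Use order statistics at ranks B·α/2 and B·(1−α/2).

α = 0.40; lower rank = 10 × 0.200 = 2; upper rank = 10 × 0.800 = 8.
The 2nd smallest replicate is 3.190; the 8th is 4.256.

(3.190, 4.256)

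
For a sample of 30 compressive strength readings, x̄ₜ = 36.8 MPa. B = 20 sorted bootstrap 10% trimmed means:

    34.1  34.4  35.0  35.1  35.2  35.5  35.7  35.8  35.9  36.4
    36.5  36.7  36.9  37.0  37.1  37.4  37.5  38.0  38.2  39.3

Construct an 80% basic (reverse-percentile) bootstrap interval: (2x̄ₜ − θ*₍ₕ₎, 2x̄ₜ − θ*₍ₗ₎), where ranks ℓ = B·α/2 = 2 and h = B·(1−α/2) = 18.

(35.6, 39.2)

Percentile endpoints at ranks 2 and 18: θ*₍2₎ = 34.4, θ*₍18₎ = 38.0.
Basic interval reflects these around x̄ₜ:
  lower = 2 × 36.8 − 38.0 = 35.6
  upper = 2 × 36.8 − 34.4 = 39.2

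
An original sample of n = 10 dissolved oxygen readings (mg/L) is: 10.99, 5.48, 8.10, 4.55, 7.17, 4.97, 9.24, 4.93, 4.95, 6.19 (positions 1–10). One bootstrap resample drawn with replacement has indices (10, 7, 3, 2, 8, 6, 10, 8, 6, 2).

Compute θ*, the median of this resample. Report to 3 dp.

Resample values: 6.19, 9.24, 8.10, 5.48, 4.93, 4.97, 6.19, 4.93, 4.97, 5.48.
Sorted: 4.93, 4.93, 4.97, 4.97, 5.48, 5.48, 6.19, 6.19, 8.10, 9.24
Median = average of the two middle values = 5.480

θ* = 5.480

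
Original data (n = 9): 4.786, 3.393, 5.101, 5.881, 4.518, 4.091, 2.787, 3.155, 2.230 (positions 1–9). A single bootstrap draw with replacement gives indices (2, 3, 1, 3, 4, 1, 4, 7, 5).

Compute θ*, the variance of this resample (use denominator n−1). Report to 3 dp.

Resample values: 3.393, 5.101, 4.786, 5.101, 5.881, 4.786, 5.881, 2.787, 4.518.
Mean = 4.6927; sum of squared deviations = 8.5264
s² = 8.5264 / 8 = 1.0658

θ* = 1.066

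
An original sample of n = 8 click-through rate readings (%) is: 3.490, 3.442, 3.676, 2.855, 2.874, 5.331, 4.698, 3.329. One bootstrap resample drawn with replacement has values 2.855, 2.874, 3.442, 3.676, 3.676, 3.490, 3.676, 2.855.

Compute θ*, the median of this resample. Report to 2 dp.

Sorted: 2.855, 2.855, 2.874, 3.442, 3.490, 3.676, 3.676, 3.676
Median = average of the two middle values = 3.47

θ* = 3.47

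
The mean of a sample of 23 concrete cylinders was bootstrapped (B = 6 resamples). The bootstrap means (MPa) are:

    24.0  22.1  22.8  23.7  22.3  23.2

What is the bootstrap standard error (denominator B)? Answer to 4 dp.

Bootstrap SE is the standard deviation of the 6 replicate means.
Mean of replicates: (24.0 + 22.1 + 22.8 + 23.7 + 22.3 + 23.2) / 6 = 138.10000 / 6 = 23.01667
Sum of squared deviations: (+0.98333)² + (−0.91667)² + (−0.21667)² + (+0.68333)² + (−0.71667)² + (+0.18333)² = 2.86833
Variance = 2.86833 / 6 = 0.47806
SE* = √0.47806

SE* = 0.6914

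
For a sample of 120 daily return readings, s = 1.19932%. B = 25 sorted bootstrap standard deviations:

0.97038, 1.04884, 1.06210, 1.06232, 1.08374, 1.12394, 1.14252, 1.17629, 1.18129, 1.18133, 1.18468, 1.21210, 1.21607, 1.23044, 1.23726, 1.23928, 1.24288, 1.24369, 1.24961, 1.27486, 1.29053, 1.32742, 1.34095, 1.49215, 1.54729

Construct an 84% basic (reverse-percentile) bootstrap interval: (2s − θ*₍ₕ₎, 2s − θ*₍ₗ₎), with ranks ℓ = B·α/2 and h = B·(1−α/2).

Percentile endpoints at ranks 2 and 23: θ*₍2₎ = 1.04884, θ*₍23₎ = 1.34095.
Basic interval reflects these around s:
  lower = 2 × 1.19932 − 1.34095 = 1.05769
  upper = 2 × 1.19932 − 1.04884 = 1.34980

(1.05769, 1.34980)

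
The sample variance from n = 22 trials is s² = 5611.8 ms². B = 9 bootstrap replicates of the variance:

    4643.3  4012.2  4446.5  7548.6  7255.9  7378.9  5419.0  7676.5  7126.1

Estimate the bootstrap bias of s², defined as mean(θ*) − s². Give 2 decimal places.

bias = +555.64

mean(θ*) = (4643.3 + 4012.2 + 4446.5 + 7548.6 + 7255.9 + 7378.9 + 5419.0 + 7676.5 + 7126.1) / 9 = 6167.444
bias = 6167.444 − 5611.8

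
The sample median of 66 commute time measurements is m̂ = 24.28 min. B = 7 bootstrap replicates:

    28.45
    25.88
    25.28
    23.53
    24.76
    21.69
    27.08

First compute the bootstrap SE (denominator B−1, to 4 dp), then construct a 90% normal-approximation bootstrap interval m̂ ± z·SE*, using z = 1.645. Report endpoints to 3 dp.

(20.610, 27.950)

Mean of replicates = 25.2386; sum of squared deviations = 29.8579; SE* = √(29.8579/6) = 2.2308
Margin = 1.645 × 2.2308 = 3.6697
Interval: 24.28 ± 3.6697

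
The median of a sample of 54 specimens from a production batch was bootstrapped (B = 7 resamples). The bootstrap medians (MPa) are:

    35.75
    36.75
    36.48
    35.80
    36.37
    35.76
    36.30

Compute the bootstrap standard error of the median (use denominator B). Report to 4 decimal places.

Bootstrap SE is the standard deviation of the 7 replicate medians.
Mean of replicates: (35.75 + 36.75 + 36.48 + 35.80 + 36.37 + 35.76 + 36.30) / 7 = 253.21000 / 7 = 36.17286
Sum of squared deviations: (−0.42286)² + (+0.57714)² + (+0.30714)² + (−0.37286)² + (+0.19714)² + (−0.41286)² + (+0.12714)² = 0.97074
Variance = 0.97074 / 7 = 0.13868
SE* = √0.13868

SE* = 0.3724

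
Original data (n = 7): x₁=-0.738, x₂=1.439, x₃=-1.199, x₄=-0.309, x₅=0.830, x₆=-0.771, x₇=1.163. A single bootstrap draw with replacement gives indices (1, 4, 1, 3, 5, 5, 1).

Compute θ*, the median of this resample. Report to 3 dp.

Resample values: -0.738, -0.309, -0.738, -1.199, 0.830, 0.830, -0.738.
Sorted: -1.199, -0.738, -0.738, -0.738, -0.309, 0.830, 0.830
Median = middle value = -0.738

θ* = -0.738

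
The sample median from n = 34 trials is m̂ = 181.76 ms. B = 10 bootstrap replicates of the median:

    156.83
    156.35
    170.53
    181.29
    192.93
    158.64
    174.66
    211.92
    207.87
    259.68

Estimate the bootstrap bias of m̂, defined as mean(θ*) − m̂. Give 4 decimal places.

bias = +5.3100

mean(θ*) = (156.83 + 156.35 + 170.53 + 181.29 + 192.93 + 158.64 + 174.66 + 211.92 + 207.87 + 259.68) / 10 = 187.07000
bias = 187.07000 − 181.76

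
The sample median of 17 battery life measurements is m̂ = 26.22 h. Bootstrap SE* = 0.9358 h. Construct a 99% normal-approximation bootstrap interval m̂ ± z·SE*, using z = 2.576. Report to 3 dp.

(23.809, 28.631)

Margin = 2.576 × 0.9358 = 2.4106
Interval: 26.22 ± 2.4106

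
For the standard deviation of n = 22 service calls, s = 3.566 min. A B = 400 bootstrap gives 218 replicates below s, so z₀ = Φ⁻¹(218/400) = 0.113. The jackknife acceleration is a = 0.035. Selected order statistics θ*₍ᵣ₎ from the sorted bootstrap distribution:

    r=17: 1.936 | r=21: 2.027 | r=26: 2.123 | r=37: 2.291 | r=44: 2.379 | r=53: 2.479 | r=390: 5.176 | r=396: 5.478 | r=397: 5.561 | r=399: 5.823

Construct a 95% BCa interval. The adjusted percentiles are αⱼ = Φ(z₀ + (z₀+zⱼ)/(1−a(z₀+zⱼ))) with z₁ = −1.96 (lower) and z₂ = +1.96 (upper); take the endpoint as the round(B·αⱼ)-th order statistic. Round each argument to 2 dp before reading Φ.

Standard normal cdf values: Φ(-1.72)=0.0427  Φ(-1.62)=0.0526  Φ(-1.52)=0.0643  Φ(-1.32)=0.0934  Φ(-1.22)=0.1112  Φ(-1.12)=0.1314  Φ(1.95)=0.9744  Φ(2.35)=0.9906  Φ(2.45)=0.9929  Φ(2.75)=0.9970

Lower: z₀ + z₁ = 0.113 + (-1.960) = -1.847; 1 − a(z₀+z₁) = 1 − (0.035)(-1.847) = 1.0646; argument = 0.113 + (-1.847)/1.0646 = -1.6219 → -1.62.
α₁ = Φ(-1.62) = 0.0526; rank = round(400 × 0.0526) = 21; θ*₍21₎ = 2.027.
Upper: z₀ + z₂ = 2.073; 1 − a(z₀+z₂) = 0.9274; argument = 2.3482 → 2.35; α₂ = 0.9906; rank = 396; θ*₍396₎ = 5.478.

(2.027, 5.478)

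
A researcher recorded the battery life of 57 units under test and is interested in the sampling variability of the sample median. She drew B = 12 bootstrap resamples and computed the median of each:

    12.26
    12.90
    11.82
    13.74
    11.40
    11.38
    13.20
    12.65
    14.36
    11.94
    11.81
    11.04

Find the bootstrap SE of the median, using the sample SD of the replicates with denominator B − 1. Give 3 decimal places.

SE* = 1.017

Bootstrap SE is the standard deviation of the 12 replicate medians.
Mean of replicates: (12.26 + 12.90 + 11.82 + 13.74 + 11.40 + 11.38 + 13.20 + 12.65 + 14.36 + 11.94 + 11.81 + 11.04) / 12 = 148.5000 / 12 = 12.3750
Sum of squared deviations: (−0.1150)² + (+0.5250)² + (−0.5550)² + (+1.3650)² + (−0.9750)² + (−0.9950)² + (+0.8250)² + (+0.2750)² + (+1.9850)² + (−0.4350)² + (−0.5650)² + (−1.3350)² = 11.3879
Variance = 11.3879 / 11 = 1.0353
SE* = √1.0353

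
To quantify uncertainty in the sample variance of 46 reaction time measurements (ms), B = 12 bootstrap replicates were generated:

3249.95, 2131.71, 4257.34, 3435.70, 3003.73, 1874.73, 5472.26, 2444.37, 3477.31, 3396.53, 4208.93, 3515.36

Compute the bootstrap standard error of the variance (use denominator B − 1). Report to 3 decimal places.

SE* = 987.321

Bootstrap SE is the standard deviation of the 12 replicate variances.
Mean of replicates: (3249.95 + 2131.71 + 4257.34 + 3435.70 + 3003.73 + 1874.73 + 5472.26 + 2444.37 + 3477.31 + 3396.53 + 4208.93 + 3515.36) / 12 = 40467.9200 / 12 = 3372.3267
Sum of squared deviations: (−122.3767)² + (−1240.6167)² + (+885.0133)² + (+63.3733)² + (−368.5967)² + (−1497.5967)² + (+2099.9333)² + (−927.9567)² + (+104.9833)² + (+24.2033)² + (+836.6033)² + (+143.0333)² = 10722824.3735
Variance = 10722824.3735 / 11 = 974802.2158
SE* = √974802.2158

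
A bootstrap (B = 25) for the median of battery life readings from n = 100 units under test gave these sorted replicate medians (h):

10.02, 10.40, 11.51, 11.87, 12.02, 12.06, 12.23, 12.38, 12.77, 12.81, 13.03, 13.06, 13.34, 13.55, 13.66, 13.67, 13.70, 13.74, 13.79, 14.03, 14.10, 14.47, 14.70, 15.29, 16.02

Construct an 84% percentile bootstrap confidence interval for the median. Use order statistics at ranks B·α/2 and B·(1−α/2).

α = 0.16; lower rank = 25 × 0.080 = 2; upper rank = 25 × 0.920 = 23.
The 2nd smallest replicate is 10.40; the 23rd is 14.70.

(10.40, 14.70)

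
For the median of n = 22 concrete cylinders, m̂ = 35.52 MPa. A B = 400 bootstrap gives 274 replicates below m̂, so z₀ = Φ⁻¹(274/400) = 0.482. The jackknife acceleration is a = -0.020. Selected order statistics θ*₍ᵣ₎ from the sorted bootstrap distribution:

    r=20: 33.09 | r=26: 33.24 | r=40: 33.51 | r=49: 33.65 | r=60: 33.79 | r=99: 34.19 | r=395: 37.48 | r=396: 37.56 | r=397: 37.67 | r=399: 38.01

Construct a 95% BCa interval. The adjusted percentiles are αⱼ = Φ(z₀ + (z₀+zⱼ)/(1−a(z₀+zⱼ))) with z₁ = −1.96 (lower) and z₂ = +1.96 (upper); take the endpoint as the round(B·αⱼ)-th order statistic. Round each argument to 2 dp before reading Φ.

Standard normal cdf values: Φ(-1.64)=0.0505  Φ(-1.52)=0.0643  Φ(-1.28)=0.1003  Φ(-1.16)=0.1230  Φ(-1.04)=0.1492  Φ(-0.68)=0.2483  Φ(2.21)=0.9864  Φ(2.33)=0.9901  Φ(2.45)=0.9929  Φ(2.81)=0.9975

(33.79, 38.01)

Lower: z₀ + z₁ = 0.482 + (-1.960) = -1.478; 1 − a(z₀+z₁) = 1 − (-0.020)(-1.478) = 0.9704; argument = 0.482 + (-1.478)/0.9704 = -1.0410 → -1.04.
α₁ = Φ(-1.04) = 0.1492; rank = round(400 × 0.1492) = 60; θ*₍60₎ = 33.79.
Upper: z₀ + z₂ = 2.442; 1 − a(z₀+z₂) = 1.0488; argument = 2.8103 → 2.81; α₂ = 0.9975; rank = 399; θ*₍399₎ = 38.01.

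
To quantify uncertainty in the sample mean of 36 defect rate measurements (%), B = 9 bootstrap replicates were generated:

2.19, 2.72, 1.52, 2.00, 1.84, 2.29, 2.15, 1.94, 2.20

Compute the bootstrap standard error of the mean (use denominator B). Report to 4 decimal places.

SE* = 0.3128

Bootstrap SE is the standard deviation of the 9 replicate means.
Mean of replicates: (2.19 + 2.72 + 1.52 + 2.00 + 1.84 + 2.29 + 2.15 + 1.94 + 2.20) / 9 = 18.85000 / 9 = 2.09444
Sum of squared deviations: (+0.09556)² + (+0.62556)² + (−0.57444)² + (−0.09444)² + (−0.25444)² + (+0.19556)² + (+0.05556)² + (−0.15444)² + (+0.10556)² = 0.88042
Variance = 0.88042 / 9 = 0.09782
SE* = √0.09782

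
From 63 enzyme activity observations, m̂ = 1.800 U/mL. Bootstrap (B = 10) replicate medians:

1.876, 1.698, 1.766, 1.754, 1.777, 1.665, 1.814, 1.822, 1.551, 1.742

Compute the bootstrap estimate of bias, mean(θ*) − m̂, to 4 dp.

mean(θ*) = (1.876 + 1.698 + 1.766 + 1.754 + 1.777 + 1.665 + 1.814 + 1.822 + 1.551 + 1.742) / 10 = 1.74650
bias = 1.74650 − 1.800

bias = −0.0535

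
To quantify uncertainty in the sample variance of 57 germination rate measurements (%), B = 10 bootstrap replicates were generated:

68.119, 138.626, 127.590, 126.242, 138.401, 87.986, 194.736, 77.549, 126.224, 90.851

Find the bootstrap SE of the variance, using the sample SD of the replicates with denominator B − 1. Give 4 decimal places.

Bootstrap SE is the standard deviation of the 10 replicate variances.
Mean of replicates: (68.119 + 138.626 + 127.590 + 126.242 + 138.401 + 87.986 + 194.736 + 77.549 + 126.224 + 90.851) / 10 = 1176.32400 / 10 = 117.63240
Sum of squared deviations: (−49.51340)² + (+20.99360)² + (+9.95760)² + (+8.60960)² + (+20.76860)² + (−29.64640)² + (+77.10360)² + (−40.08340)² + (+8.59160)² + (−26.78140)² = 12718.53387
Variance = 12718.53387 / 9 = 1413.17043
SE* = √1413.17043

SE* = 37.5922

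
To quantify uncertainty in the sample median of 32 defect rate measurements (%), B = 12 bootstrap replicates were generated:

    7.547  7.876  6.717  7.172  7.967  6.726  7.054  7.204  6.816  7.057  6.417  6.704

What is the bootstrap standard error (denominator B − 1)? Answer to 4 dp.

SE* = 0.4828

Bootstrap SE is the standard deviation of the 12 replicate medians.
Mean of replicates: (7.547 + 7.876 + 6.717 + 7.172 + 7.967 + 6.726 + 7.054 + 7.204 + 6.816 + 7.057 + 6.417 + 6.704) / 12 = 85.25700 / 12 = 7.10475
Sum of squared deviations: (+0.44225)² + (+0.77125)² + (−0.38775)² + (+0.06725)² + (+0.86225)² + (−0.37875)² + (−0.05075)² + (+0.09925)² + (−0.28875)² + (−0.04775)² + (−0.68775)² + (−0.40075)² = 2.56389
Variance = 2.56389 / 11 = 0.23308
SE* = √0.23308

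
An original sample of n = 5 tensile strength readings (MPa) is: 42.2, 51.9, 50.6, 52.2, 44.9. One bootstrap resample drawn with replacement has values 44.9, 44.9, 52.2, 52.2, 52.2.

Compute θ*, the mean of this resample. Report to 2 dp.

Mean = (44.9 + 44.9 + 52.2 + 52.2 + 52.2) / 5 = 246.40 / 5 = 49.28

θ* = 49.28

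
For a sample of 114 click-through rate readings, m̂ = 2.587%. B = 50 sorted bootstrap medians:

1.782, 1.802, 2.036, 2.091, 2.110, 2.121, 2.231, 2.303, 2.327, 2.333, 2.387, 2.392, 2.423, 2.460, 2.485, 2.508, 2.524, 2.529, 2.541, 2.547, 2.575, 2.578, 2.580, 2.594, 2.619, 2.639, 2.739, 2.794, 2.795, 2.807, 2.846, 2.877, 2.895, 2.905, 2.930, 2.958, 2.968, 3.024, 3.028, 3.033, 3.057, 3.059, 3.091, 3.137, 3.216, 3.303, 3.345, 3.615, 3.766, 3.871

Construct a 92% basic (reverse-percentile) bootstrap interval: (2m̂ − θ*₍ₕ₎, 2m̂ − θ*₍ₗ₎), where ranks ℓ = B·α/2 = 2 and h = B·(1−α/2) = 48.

(1.559, 3.372)

Percentile endpoints at ranks 2 and 48: θ*₍2₎ = 1.802, θ*₍48₎ = 3.615.
Basic interval reflects these around m̂:
  lower = 2 × 2.587 − 3.615 = 1.559
  upper = 2 × 2.587 − 1.802 = 3.372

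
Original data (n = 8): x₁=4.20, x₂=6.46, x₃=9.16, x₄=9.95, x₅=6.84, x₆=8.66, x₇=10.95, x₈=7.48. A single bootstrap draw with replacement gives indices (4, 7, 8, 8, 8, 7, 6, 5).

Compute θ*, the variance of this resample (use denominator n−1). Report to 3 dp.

Resample values: 9.95, 10.95, 7.48, 7.48, 7.48, 10.95, 8.66, 6.84.
Mean = 8.7237; sum of squared deviations = 19.6094
s² = 19.6094 / 7 = 2.8013

θ* = 2.801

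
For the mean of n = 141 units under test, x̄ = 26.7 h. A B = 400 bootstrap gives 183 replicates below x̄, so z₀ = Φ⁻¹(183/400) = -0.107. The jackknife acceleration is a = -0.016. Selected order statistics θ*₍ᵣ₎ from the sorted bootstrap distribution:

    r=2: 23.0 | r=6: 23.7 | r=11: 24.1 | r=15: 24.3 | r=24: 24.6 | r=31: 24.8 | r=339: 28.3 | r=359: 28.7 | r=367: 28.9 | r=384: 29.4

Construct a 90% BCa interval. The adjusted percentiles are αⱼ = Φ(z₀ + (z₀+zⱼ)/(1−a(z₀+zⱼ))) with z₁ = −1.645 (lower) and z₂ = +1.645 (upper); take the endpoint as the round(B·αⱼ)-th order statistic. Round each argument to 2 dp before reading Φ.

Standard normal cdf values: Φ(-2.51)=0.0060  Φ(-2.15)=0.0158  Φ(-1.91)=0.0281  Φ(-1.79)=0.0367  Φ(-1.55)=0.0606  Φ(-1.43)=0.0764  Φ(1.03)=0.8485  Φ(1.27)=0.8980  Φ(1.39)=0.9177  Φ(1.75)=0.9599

Lower: z₀ + z₁ = -0.107 + (-1.645) = -1.752; 1 − a(z₀+z₁) = 1 − (-0.016)(-1.752) = 0.9720; argument = -0.107 + (-1.752)/0.9720 = -1.9095 → -1.91.
α₁ = Φ(-1.91) = 0.0281; rank = round(400 × 0.0281) = 11; θ*₍11₎ = 24.1.
Upper: z₀ + z₂ = 1.538; 1 − a(z₀+z₂) = 1.0246; argument = 1.3941 → 1.39; α₂ = 0.9177; rank = 367; θ*₍367₎ = 28.9.

(24.1, 28.9)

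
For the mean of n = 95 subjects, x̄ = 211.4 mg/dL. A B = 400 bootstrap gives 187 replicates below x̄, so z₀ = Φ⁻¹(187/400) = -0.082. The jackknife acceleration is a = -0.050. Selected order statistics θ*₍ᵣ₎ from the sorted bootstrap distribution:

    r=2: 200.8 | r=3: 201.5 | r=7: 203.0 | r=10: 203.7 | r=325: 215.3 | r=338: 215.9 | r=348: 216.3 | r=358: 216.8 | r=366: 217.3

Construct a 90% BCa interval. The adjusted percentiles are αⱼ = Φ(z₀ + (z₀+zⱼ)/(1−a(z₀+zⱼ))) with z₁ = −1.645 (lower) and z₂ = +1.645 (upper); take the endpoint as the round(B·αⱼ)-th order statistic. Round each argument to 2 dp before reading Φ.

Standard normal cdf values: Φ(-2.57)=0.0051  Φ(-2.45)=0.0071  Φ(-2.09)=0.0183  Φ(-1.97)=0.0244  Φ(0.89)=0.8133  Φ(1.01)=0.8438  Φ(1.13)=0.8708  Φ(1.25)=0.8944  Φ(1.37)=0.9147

(203.7, 217.3)

Lower: z₀ + z₁ = -0.082 + (-1.645) = -1.727; 1 − a(z₀+z₁) = 1 − (-0.050)(-1.727) = 0.9136; argument = -0.082 + (-1.727)/0.9136 = -1.9722 → -1.97.
α₁ = Φ(-1.97) = 0.0244; rank = round(400 × 0.0244) = 10; θ*₍10₎ = 203.7.
Upper: z₀ + z₂ = 1.563; 1 − a(z₀+z₂) = 1.0781; argument = 1.3677 → 1.37; α₂ = 0.9147; rank = 366; θ*₍366₎ = 217.3.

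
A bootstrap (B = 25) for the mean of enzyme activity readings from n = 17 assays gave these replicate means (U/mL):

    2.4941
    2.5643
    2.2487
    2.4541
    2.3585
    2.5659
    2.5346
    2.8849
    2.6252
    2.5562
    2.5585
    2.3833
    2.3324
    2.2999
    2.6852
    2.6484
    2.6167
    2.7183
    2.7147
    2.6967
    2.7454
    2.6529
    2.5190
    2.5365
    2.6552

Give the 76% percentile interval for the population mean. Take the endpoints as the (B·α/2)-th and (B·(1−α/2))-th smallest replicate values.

Sorted replicates: 2.2487, 2.2999, 2.3324, 2.3585, 2.3833, 2.4541, 2.4941, 2.5190, 2.5346, 2.5365, 2.5562, 2.5585, 2.5643, 2.5659, 2.6167, 2.6252, 2.6484, 2.6529, 2.6552, 2.6852, 2.6967, 2.7147, 2.7183, 2.7454, 2.8849
α = 0.24; lower rank = 25 × 0.120 = 3; upper rank = 25 × 0.880 = 22.
The 3rd smallest replicate is 2.3324; the 22nd is 2.7147.

(2.3324, 2.7147)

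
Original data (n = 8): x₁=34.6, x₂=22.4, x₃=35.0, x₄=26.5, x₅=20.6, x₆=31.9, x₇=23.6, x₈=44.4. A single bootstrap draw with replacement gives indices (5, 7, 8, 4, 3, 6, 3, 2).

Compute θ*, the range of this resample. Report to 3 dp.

θ* = 23.800

Resample values: 20.6, 23.6, 44.4, 26.5, 35.0, 31.9, 35.0, 22.4.
Range = 44.4 − 20.6 = 23.800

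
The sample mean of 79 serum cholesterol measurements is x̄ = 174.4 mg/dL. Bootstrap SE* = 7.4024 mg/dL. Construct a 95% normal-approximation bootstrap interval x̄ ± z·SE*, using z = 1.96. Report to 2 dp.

(159.89, 188.91)

Margin = 1.96 × 7.4024 = 14.509
Interval: 174.4 ± 14.509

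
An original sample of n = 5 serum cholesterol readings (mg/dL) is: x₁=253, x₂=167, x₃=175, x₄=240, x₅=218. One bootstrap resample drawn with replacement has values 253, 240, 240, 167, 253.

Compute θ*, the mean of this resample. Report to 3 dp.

Mean = (253 + 240 + 240 + 167 + 253) / 5 = 1153.0 / 5 = 230.600

θ* = 230.600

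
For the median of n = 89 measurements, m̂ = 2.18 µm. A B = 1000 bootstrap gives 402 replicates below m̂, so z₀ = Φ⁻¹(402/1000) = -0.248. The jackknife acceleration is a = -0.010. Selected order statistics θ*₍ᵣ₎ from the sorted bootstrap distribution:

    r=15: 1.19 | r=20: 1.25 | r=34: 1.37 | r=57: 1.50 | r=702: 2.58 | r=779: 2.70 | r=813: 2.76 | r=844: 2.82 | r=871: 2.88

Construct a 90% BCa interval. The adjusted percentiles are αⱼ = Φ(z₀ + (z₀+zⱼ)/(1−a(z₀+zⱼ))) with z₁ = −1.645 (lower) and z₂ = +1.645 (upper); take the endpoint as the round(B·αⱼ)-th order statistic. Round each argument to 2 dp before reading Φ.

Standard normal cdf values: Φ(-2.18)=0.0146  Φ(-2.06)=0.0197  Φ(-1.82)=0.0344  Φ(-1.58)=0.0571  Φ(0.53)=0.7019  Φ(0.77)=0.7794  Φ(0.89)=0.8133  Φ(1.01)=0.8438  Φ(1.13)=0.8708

(1.19, 2.88)

Lower: z₀ + z₁ = -0.248 + (-1.645) = -1.893; 1 − a(z₀+z₁) = 1 − (-0.010)(-1.893) = 0.9811; argument = -0.248 + (-1.893)/0.9811 = -2.1775 → -2.18.
α₁ = Φ(-2.18) = 0.0146; rank = round(1000 × 0.0146) = 15; θ*₍15₎ = 1.19.
Upper: z₀ + z₂ = 1.397; 1 − a(z₀+z₂) = 1.0140; argument = 1.1298 → 1.13; α₂ = 0.8708; rank = 871; θ*₍871₎ = 2.88.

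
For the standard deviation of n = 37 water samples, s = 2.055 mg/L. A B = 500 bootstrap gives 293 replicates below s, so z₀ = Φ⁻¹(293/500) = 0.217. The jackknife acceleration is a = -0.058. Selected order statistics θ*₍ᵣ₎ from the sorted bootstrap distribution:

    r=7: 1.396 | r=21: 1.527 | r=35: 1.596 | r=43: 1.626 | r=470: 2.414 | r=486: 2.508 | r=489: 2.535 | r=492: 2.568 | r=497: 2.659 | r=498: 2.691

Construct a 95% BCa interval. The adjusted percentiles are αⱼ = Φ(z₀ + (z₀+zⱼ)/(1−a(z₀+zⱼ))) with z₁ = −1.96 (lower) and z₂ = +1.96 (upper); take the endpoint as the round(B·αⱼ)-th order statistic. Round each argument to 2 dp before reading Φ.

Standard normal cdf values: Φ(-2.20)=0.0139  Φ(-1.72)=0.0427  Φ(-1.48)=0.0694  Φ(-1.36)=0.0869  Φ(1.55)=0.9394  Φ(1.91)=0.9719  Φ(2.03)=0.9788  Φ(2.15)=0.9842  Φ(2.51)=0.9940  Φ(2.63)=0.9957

(1.527, 2.568)

Lower: z₀ + z₁ = 0.217 + (-1.960) = -1.743; 1 − a(z₀+z₁) = 1 − (-0.058)(-1.743) = 0.8989; argument = 0.217 + (-1.743)/0.8989 = -1.7220 → -1.72.
α₁ = Φ(-1.72) = 0.0427; rank = round(500 × 0.0427) = 21; θ*₍21₎ = 1.527.
Upper: z₀ + z₂ = 2.177; 1 − a(z₀+z₂) = 1.1263; argument = 2.1499 → 2.15; α₂ = 0.9842; rank = 492; θ*₍492₎ = 2.568.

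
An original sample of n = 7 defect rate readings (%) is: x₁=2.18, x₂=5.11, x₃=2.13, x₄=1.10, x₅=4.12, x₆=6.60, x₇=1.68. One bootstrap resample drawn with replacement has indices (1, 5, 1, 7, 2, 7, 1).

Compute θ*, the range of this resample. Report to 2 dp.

Resample values: 2.18, 4.12, 2.18, 1.68, 5.11, 1.68, 2.18.
Range = 5.11 − 1.68 = 3.43

θ* = 3.43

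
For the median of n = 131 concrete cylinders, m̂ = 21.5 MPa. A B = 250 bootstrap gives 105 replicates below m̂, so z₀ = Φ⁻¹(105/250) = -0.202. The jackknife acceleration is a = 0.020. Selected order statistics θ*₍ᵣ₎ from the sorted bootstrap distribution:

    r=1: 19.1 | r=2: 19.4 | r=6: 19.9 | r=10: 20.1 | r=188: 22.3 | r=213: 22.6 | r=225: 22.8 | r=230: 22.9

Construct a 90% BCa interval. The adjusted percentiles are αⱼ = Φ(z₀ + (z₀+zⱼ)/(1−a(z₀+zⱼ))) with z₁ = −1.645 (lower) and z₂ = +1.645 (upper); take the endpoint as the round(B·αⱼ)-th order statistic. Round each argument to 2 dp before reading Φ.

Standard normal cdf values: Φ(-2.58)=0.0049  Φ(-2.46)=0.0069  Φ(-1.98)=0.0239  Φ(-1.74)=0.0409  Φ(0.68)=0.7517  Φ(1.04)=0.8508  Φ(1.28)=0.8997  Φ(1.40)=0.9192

Lower: z₀ + z₁ = -0.202 + (-1.645) = -1.847; 1 − a(z₀+z₁) = 1 − (0.020)(-1.847) = 1.0369; argument = -0.202 + (-1.847)/1.0369 = -1.9832 → -1.98.
α₁ = Φ(-1.98) = 0.0239; rank = round(250 × 0.0239) = 6; θ*₍6₎ = 19.9.
Upper: z₀ + z₂ = 1.443; 1 − a(z₀+z₂) = 0.9711; argument = 1.2839 → 1.28; α₂ = 0.8997; rank = 225; θ*₍225₎ = 22.8.

(19.9, 22.8)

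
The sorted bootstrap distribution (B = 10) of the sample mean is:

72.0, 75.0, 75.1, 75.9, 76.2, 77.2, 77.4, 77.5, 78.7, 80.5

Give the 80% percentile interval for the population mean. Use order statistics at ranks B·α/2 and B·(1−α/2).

α = 0.20; lower rank = 10 × 0.100 = 1; upper rank = 10 × 0.900 = 9.
The 1st smallest replicate is 72.0; the 9th is 78.7.

(72.0, 78.7)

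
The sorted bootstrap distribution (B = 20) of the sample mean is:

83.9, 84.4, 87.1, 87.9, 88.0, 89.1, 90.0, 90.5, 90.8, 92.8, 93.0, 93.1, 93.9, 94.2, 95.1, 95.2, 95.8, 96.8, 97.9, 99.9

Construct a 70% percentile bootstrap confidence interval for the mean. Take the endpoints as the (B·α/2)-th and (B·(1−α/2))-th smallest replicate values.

(87.1, 95.8)

α = 0.30; lower rank = 20 × 0.150 = 3; upper rank = 20 × 0.850 = 17.
The 3rd smallest replicate is 87.1; the 17th is 95.8.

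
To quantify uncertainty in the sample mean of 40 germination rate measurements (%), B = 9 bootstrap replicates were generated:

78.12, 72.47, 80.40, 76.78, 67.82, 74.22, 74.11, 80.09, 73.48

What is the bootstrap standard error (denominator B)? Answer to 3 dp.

SE* = 3.785

Bootstrap SE is the standard deviation of the 9 replicate means.
Mean of replicates: (78.12 + 72.47 + 80.40 + 76.78 + 67.82 + 74.22 + 74.11 + 80.09 + 73.48) / 9 = 677.4900 / 9 = 75.2767
Sum of squared deviations: (+2.8433)² + (−2.8067)² + (+5.1233)² + (+1.5033)² + (−7.4567)² + (−1.0567)² + (−1.1667)² + (+4.8133)² + (−1.7967)² = 128.9462
Variance = 128.9462 / 9 = 14.3274
SE* = √14.3274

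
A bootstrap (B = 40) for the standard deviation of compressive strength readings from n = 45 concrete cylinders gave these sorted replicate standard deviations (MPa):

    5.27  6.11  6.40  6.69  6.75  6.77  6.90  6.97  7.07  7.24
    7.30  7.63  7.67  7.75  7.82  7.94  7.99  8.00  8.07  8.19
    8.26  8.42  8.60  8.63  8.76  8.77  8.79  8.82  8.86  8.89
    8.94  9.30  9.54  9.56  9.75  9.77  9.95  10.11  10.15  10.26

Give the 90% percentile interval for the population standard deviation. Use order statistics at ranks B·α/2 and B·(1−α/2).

(6.11, 10.11)

α = 0.10; lower rank = 40 × 0.050 = 2; upper rank = 40 × 0.950 = 38.
The 2nd smallest replicate is 6.11; the 38th is 10.11.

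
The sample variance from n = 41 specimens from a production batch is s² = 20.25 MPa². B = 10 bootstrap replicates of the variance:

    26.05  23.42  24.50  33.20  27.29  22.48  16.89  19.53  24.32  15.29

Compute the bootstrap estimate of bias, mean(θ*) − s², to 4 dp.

mean(θ*) = (26.05 + 23.42 + 24.50 + 33.20 + 27.29 + 22.48 + 16.89 + 19.53 + 24.32 + 15.29) / 10 = 23.29700
bias = 23.29700 − 20.25

bias = +3.0470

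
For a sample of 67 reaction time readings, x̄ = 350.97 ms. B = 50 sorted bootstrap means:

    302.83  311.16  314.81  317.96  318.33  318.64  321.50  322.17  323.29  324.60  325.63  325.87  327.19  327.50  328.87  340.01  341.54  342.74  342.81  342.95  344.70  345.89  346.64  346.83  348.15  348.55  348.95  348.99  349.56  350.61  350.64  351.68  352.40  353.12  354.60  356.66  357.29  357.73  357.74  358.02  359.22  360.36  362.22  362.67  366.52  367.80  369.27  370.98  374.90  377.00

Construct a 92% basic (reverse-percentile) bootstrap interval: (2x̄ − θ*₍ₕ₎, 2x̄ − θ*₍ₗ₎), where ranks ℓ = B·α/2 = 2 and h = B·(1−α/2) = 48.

Percentile endpoints at ranks 2 and 48: θ*₍2₎ = 311.16, θ*₍48₎ = 370.98.
Basic interval reflects these around x̄:
  lower = 2 × 350.97 − 370.98 = 330.96
  upper = 2 × 350.97 − 311.16 = 390.78

(330.96, 390.78)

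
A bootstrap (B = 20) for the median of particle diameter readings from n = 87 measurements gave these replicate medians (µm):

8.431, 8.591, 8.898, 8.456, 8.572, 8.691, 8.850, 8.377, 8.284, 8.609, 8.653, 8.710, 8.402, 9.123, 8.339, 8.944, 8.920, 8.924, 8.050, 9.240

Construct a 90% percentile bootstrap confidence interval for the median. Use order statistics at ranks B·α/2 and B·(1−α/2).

(8.050, 9.123)

Sorted replicates: 8.050, 8.284, 8.339, 8.377, 8.402, 8.431, 8.456, 8.572, 8.591, 8.609, 8.653, 8.691, 8.710, 8.850, 8.898, 8.920, 8.924, 8.944, 9.123, 9.240
α = 0.10; lower rank = 20 × 0.050 = 1; upper rank = 20 × 0.950 = 19.
The 1st smallest replicate is 8.050; the 19th is 9.123.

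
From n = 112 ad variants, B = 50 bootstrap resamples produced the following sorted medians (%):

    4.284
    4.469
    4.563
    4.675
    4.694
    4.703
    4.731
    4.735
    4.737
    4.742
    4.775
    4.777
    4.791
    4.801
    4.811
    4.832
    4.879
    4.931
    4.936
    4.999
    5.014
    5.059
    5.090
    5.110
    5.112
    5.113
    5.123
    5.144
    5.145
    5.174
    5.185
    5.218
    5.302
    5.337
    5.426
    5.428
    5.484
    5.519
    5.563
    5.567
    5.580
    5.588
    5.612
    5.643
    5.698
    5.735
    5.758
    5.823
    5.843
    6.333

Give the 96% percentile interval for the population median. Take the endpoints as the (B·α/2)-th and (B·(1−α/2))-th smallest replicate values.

α = 0.04; lower rank = 50 × 0.020 = 1; upper rank = 50 × 0.980 = 49.
The 1st smallest replicate is 4.284; the 49th is 5.843.

(4.284, 5.843)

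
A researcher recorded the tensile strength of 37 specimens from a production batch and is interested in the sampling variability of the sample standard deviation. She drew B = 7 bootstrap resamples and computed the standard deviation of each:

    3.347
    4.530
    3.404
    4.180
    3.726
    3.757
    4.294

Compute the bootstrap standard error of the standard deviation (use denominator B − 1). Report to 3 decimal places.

SE* = 0.453

Bootstrap SE is the standard deviation of the 7 replicate standard deviations.
Mean of replicates: (3.347 + 4.530 + 3.404 + 4.180 + 3.726 + 3.757 + 4.294) / 7 = 27.2380 / 7 = 3.8911
Sum of squared deviations: (−0.5441)² + (+0.6389)² + (−0.4871)² + (+0.2889)² + (−0.1651)² + (−0.1341)² + (+0.4029)² = 1.2325
Variance = 1.2325 / 6 = 0.2054
SE* = √0.2054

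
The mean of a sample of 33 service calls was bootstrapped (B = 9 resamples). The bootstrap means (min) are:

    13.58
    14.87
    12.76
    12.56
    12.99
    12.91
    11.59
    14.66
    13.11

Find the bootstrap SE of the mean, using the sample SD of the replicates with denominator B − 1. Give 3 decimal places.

Bootstrap SE is the standard deviation of the 9 replicate means.
Mean of replicates: (13.58 + 14.87 + 12.76 + 12.56 + 12.99 + 12.91 + 11.59 + 14.66 + 13.11) / 9 = 119.0300 / 9 = 13.2256
Sum of squared deviations: (+0.3544)² + (+1.6444)² + (−0.4656)² + (−0.6656)² + (−0.2356)² + (−0.3156)² + (−1.6356)² + (+1.4344)² + (−0.1156)² = 8.3906
Variance = 8.3906 / 8 = 1.0488
SE* = √1.0488

SE* = 1.024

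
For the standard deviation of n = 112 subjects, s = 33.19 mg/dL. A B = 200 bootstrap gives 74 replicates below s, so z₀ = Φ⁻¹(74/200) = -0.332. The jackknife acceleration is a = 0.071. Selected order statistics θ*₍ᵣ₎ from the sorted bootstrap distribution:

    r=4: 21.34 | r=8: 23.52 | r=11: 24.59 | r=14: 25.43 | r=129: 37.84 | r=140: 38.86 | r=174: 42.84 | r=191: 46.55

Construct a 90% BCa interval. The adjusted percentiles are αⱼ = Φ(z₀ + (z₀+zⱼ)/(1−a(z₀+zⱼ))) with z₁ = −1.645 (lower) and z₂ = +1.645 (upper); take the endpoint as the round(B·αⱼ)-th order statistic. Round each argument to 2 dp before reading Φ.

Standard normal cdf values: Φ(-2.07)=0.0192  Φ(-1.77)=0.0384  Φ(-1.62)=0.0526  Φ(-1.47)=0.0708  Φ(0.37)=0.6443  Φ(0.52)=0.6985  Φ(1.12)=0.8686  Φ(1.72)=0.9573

Lower: z₀ + z₁ = -0.332 + (-1.645) = -1.977; 1 − a(z₀+z₁) = 1 − (0.071)(-1.977) = 1.1404; argument = -0.332 + (-1.977)/1.1404 = -2.0657 → -2.07.
α₁ = Φ(-2.07) = 0.0192; rank = round(200 × 0.0192) = 4; θ*₍4₎ = 21.34.
Upper: z₀ + z₂ = 1.313; 1 − a(z₀+z₂) = 0.9068; argument = 1.1160 → 1.12; α₂ = 0.8686; rank = 174; θ*₍174₎ = 42.84.

(21.34, 42.84)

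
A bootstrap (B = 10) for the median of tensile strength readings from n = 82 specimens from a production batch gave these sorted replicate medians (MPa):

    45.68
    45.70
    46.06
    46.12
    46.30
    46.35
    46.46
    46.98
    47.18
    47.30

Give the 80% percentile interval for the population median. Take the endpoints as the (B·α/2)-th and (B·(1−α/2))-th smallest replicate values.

α = 0.20; lower rank = 10 × 0.100 = 1; upper rank = 10 × 0.900 = 9.
The 1st smallest replicate is 45.68; the 9th is 47.18.

(45.68, 47.18)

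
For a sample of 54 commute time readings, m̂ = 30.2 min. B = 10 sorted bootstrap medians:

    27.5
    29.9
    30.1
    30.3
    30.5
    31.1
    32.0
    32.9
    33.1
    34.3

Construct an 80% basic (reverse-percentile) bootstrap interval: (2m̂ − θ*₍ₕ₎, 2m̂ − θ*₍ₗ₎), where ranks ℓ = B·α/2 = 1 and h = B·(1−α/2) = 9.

Percentile endpoints at ranks 1 and 9: θ*₍1₎ = 27.5, θ*₍9₎ = 33.1.
Basic interval reflects these around m̂:
  lower = 2 × 30.2 − 33.1 = 27.3
  upper = 2 × 30.2 − 27.5 = 32.9

(27.3, 32.9)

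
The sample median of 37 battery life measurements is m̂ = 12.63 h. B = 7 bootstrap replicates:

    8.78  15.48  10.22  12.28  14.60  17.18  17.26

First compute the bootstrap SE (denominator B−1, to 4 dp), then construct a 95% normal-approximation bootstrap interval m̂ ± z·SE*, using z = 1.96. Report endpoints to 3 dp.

(6.076, 19.184)

Mean of replicates = 13.6857; sum of squared deviations = 67.0942; SE* = √(67.0942/6) = 3.3440
Margin = 1.96 × 3.3440 = 6.5542
Interval: 12.63 ± 6.5542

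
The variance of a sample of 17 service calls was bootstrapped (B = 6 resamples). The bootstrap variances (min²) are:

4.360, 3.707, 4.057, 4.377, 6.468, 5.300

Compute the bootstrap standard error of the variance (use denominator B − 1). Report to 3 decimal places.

SE* = 1.010

Bootstrap SE is the standard deviation of the 6 replicate variances.
Mean of replicates: (4.360 + 3.707 + 4.057 + 4.377 + 6.468 + 5.300) / 6 = 28.2690 / 6 = 4.7115
Sum of squared deviations: (−0.3515)² + (−1.0045)² + (−0.6545)² + (−0.3345)² + (+1.7565)² + (+0.5885)² = 5.1045
Variance = 5.1045 / 5 = 1.0209
SE* = √1.0209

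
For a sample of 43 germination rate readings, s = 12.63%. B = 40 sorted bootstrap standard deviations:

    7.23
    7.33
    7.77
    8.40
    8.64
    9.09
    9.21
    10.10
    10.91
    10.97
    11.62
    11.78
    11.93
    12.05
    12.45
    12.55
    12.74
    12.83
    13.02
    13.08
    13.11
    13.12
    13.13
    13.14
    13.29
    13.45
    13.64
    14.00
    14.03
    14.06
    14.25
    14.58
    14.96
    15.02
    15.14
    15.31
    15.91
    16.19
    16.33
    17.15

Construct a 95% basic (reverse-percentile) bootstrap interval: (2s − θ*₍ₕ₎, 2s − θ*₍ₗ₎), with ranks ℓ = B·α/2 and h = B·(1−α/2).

Percentile endpoints at ranks 1 and 39: θ*₍1₎ = 7.23, θ*₍39₎ = 16.33.
Basic interval reflects these around s:
  lower = 2 × 12.63 − 16.33 = 8.93
  upper = 2 × 12.63 − 7.23 = 18.03

(8.93, 18.03)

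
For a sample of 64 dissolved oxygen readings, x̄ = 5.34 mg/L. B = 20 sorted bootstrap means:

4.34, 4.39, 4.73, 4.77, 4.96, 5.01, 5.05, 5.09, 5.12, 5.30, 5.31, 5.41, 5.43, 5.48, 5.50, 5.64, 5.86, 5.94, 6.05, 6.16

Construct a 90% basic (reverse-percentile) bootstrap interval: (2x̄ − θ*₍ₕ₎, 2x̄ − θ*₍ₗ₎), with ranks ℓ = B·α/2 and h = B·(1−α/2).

(4.63, 6.34)

Percentile endpoints at ranks 1 and 19: θ*₍1₎ = 4.34, θ*₍19₎ = 6.05.
Basic interval reflects these around x̄:
  lower = 2 × 5.34 − 6.05 = 4.63
  upper = 2 × 5.34 − 4.34 = 6.34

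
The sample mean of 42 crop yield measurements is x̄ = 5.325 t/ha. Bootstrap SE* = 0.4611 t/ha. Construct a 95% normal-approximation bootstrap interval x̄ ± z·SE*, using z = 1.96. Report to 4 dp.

Margin = 1.96 × 0.4611 = 0.90376
Interval: 5.325 ± 0.90376

(4.4212, 6.2288)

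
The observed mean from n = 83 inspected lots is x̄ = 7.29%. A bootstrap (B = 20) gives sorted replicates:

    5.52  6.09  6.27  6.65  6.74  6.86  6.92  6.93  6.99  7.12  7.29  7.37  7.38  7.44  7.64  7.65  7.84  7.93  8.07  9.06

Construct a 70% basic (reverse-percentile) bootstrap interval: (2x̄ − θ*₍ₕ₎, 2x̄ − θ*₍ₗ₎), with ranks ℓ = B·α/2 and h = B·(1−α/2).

Percentile endpoints at ranks 3 and 17: θ*₍3₎ = 6.27, θ*₍17₎ = 7.84.
Basic interval reflects these around x̄:
  lower = 2 × 7.29 − 7.84 = 6.74
  upper = 2 × 7.29 − 6.27 = 8.31

(6.74, 8.31)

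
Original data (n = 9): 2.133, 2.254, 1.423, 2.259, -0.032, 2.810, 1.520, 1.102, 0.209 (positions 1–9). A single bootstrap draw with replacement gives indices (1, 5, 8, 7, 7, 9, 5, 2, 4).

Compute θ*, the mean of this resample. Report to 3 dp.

θ* = 1.215

Resample values: 2.133, -0.032, 1.102, 1.520, 1.520, 0.209, -0.032, 2.254, 2.259.
Mean = (2.133 + (-0.032) + 1.102 + 1.520 + 1.520 + 0.209 + (-0.032) + 2.254 + 2.259) / 9 = 10.9330 / 9 = 1.215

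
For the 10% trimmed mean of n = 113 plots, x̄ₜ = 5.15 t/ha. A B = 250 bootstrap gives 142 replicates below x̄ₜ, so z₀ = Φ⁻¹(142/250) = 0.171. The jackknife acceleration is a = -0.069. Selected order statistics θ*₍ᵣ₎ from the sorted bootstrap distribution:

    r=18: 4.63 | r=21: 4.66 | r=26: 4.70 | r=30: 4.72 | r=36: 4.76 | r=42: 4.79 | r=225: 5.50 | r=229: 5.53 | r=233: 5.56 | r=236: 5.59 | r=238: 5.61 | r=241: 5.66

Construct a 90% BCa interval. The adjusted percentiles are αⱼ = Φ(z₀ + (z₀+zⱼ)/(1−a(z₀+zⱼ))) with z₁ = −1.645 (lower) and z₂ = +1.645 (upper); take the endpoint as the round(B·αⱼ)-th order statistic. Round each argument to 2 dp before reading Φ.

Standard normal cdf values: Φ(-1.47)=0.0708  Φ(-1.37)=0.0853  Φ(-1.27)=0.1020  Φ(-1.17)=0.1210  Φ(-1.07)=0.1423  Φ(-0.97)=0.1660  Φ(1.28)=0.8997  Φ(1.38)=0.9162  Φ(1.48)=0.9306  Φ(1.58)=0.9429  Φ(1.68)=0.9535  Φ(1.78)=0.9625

Lower: z₀ + z₁ = 0.171 + (-1.645) = -1.474; 1 − a(z₀+z₁) = 1 − (-0.069)(-1.474) = 0.8983; argument = 0.171 + (-1.474)/0.8983 = -1.4699 → -1.47.
α₁ = Φ(-1.47) = 0.0708; rank = round(250 × 0.0708) = 18; θ*₍18₎ = 4.63.
Upper: z₀ + z₂ = 1.816; 1 − a(z₀+z₂) = 1.1253; argument = 1.7848 → 1.78; α₂ = 0.9625; rank = 241; θ*₍241₎ = 5.66.

(4.63, 5.66)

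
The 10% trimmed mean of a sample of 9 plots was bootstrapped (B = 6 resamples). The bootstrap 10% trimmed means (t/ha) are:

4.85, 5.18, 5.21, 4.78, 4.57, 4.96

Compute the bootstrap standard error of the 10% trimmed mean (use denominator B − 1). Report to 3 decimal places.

Bootstrap SE is the standard deviation of the 6 replicate 10% trimmed means.
Mean of replicates: (4.85 + 5.18 + 5.21 + 4.78 + 4.57 + 4.96) / 6 = 29.5500 / 6 = 4.9250
Sum of squared deviations: (−0.0750)² + (+0.2550)² + (+0.2850)² + (−0.1450)² + (−0.3550)² + (+0.0350)² = 0.3001
Variance = 0.3001 / 5 = 0.0600
SE* = √0.0600

SE* = 0.245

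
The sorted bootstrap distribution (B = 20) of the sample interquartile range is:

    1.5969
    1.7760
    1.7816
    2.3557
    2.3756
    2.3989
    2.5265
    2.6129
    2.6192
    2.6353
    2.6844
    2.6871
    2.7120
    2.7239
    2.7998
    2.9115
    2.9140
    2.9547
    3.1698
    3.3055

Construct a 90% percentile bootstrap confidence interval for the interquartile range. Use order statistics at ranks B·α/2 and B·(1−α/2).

(1.5969, 3.1698)

α = 0.10; lower rank = 20 × 0.050 = 1; upper rank = 20 × 0.950 = 19.
The 1st smallest replicate is 1.5969; the 19th is 3.1698.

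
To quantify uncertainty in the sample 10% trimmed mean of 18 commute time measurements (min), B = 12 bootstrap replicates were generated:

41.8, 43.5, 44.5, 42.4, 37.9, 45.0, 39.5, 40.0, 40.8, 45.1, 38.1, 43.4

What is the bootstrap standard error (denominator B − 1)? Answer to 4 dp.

SE* = 2.5699

Bootstrap SE is the standard deviation of the 12 replicate 10% trimmed means.
Mean of replicates: (41.8 + 43.5 + 44.5 + 42.4 + 37.9 + 45.0 + 39.5 + 40.0 + 40.8 + 45.1 + 38.1 + 43.4) / 12 = 502.00000 / 12 = 41.83333
Sum of squared deviations: (−0.03333)² + (+1.66667)² + (+2.66667)² + (+0.56667)² + (−3.93333)² + (+3.16667)² + (−2.33333)² + (−1.83333)² + (−1.03333)² + (+3.26667)² + (−3.73333)² + (+1.56667)² = 72.64667
Variance = 72.64667 / 11 = 6.60424
SE* = √6.60424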